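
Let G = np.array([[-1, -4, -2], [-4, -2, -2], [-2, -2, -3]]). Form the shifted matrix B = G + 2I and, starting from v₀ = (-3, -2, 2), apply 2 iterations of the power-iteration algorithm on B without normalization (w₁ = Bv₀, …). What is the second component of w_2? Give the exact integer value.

-20

B = G + 2I has rows (1, -4, -2); (-4, 0, -2); (-2, -2, -1)
w1 = Bv₀ = (1·(-3) + (-4)·(-2) + (-2)·2; (-4)·(-3) + 0·(-2) + (-2)·2; (-2)·(-3) + (-2)·(-2) + (-1)·2) = (1, 8, 8)
w2 = Bw1 = (1·1 + (-4)·8 + (-2)·8; (-4)·1 + 0·8 + (-2)·8; (-2)·1 + (-2)·8 + (-1)·8) = (-47, -20, -26)
Requested component of w2: -20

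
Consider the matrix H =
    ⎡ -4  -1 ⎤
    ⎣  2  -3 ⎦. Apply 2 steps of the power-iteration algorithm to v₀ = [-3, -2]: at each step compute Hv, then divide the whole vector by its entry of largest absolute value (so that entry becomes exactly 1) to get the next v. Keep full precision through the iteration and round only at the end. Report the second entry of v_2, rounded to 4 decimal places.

Hv0 = (14.00000, 0.00000); divide by 14.00000 → v1 = (1.00000, 0.00000)
Hv1 = (-4.00000, 2.00000); divide by -4.00000 → v2 = (1.00000, -0.50000)
Requested entry of v2: 28/-56 = -0.5000

-0.5000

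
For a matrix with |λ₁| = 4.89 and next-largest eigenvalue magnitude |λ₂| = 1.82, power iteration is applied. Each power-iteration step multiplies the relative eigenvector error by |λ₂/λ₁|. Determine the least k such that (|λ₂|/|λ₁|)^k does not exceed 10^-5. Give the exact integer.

|λ₂/λ₁| = 1.82/4.89 = 0.37219
Need k ≥ ln(10^-5) / ln(0.37219) = -11.5129 / -0.9884 ≈ 11.649
Smallest integer k satisfying the bound: 12

12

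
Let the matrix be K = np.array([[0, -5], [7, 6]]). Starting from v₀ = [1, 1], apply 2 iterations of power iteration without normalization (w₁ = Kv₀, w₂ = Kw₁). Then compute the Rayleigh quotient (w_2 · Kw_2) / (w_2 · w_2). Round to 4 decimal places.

w1 = Kv₀ = (0·1 + (-5)·1; 7·1 + 6·1) = (-5, 13)
w2 = Kw1 = (0·(-5) + (-5)·13; 7·(-5) + 6·13) = (-65, 43)
Kw2 = (-215, -197)
w2·Kw2 = (-65)·(-215) + 43·(-197) = 5504; w2·w2 = (-65)·(-65) + 43·43 = 6074
λ ≈ 5504/6074 = 0.9062

0.9062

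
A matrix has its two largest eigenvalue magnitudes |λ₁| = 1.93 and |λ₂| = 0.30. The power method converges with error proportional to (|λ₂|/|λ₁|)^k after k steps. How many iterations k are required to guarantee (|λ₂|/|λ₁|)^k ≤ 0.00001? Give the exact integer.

7

|λ₂/λ₁| = 0.30/1.93 = 0.15544
Need k ≥ ln(0.00001) / ln(0.15544) = -11.5129 / -1.8615 ≈ 6.185
Smallest integer k satisfying the bound: 7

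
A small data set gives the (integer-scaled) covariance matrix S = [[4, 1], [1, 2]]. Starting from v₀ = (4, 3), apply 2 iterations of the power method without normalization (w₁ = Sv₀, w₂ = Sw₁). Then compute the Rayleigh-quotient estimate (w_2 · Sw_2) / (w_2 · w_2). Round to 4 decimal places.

w1 = Sv₀ = (4·4 + 1·3; 1·4 + 2·3) = (19, 10)
w2 = Sw1 = (4·19 + 1·10; 1·19 + 2·10) = (86, 39)
Sw2 = (383, 164)
w2·Sw2 = 86·383 + 39·164 = 39334; w2·w2 = 86·86 + 39·39 = 8917
λ ≈ 39334/8917 = 4.4111

λ ≈ 4.4111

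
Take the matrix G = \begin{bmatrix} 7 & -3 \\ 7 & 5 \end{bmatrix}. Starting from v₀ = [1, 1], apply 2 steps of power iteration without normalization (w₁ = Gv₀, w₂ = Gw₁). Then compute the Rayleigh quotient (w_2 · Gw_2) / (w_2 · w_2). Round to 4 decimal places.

4.6557

w1 = Gv₀ = (4, 12)
w2 = Gw1 = (-8, 88)
Gw2 = (-320, 384)
w2·Gw2 = (-8)·(-320) + 88·384 = 36352; w2·w2 = (-8)·(-8) + 88·88 = 7808
λ ≈ 36352/7808 = 4.6557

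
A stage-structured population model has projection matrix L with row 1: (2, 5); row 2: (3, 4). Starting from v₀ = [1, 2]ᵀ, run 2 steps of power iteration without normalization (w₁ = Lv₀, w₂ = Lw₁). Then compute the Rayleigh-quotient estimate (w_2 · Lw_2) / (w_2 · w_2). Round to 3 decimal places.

λ ≈ 7.012

w1 = Lv₀ = (2·1 + 5·2; 3·1 + 4·2) = (12, 11)
w2 = Lw1 = (2·12 + 5·11; 3·12 + 4·11) = (79, 80)
Lw2 = (558, 557)
w2·Lw2 = 79·558 + 80·557 = 88642; w2·w2 = 79·79 + 80·80 = 12641
λ ≈ 88642/12641 = 7.012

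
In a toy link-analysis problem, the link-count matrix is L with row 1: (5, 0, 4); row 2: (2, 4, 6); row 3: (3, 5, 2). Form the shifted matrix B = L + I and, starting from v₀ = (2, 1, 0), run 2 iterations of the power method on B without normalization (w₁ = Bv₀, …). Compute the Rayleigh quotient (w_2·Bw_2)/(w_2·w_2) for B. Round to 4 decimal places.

11.2816

B = L + I has rows (6, 0, 4); (2, 5, 6); (3, 5, 3)
w1 = Bv₀ = (6·2 + 0·1 + 4·0; 2·2 + 5·1 + 6·0; 3·2 + 5·1 + 3·0) = (12, 9, 11)
w2 = Bw1 = (6·12 + 0·9 + 4·11; 2·12 + 5·9 + 6·11; 3·12 + 5·9 + 3·11) = (116, 135, 114)
Bw2 = (1152, 1591, 1365)
w2·Bw2 = 504027; w2·w2 = 44677; μ ≈ 504027/44677 = 11.2816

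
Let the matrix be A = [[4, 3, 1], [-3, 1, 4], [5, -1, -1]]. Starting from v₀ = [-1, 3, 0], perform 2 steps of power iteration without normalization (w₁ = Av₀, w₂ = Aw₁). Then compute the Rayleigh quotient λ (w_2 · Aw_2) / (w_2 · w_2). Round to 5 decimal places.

λ ≈ 1.84018

w1 = Av₀ = (5, 6, -8)
w2 = Aw1 = (30, -41, 27)
Aw2 = (24, -23, 164)
w2·Aw2 = 30·24 + (-41)·(-23) + 27·164 = 6091; w2·w2 = 30·30 + (-41)·(-41) + 27·27 = 3310
λ ≈ 6091/3310 = 1.84018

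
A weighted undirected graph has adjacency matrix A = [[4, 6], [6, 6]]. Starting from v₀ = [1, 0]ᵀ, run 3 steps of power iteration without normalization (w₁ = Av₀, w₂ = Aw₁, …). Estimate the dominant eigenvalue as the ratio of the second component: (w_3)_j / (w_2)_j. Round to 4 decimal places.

w1 = Av₀ = (4·1 + 6·0; 6·1 + 6·0) = (4, 6)
w2 = Aw1 = (4·4 + 6·6; 6·4 + 6·6) = (52, 60)
w3 = Aw2 = (568, 672)
Ratio at component: 672 / 60 = 11.2000

λ ≈ 11.2000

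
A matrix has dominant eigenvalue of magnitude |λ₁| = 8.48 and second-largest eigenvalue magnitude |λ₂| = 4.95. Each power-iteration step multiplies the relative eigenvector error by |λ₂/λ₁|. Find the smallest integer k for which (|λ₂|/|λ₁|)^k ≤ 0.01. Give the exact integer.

|λ₂/λ₁| = 4.95/8.48 = 0.58373
Need k ≥ ln(0.01) / ln(0.58373) = -4.6052 / -0.5383 ≈ 8.555
Smallest integer k satisfying the bound: 9

9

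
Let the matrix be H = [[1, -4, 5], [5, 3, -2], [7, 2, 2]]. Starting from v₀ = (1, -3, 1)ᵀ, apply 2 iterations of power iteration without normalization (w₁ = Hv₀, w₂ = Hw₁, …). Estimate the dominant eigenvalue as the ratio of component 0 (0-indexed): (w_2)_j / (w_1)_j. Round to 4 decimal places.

3.1667

w1 = Hv₀ = (1·1 + (-4)·(-3) + 5·1; 5·1 + 3·(-3) + (-2)·1; 7·1 + 2·(-3) + 2·1) = (18, -6, 3)
w2 = Hw1 = (1·18 + (-4)·(-6) + 5·3; 5·18 + 3·(-6) + (-2)·3; 7·18 + 2·(-6) + 2·3) = (57, 66, 120)
Ratio at component: 57 / 18 = 3.1667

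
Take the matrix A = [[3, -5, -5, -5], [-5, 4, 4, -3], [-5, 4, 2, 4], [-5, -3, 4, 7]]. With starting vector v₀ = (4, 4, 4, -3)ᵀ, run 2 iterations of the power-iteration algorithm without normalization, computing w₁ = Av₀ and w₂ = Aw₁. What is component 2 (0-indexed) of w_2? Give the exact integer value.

-15

w1 = Av₀ = (3·4 + (-5)·4 + (-5)·4 + (-5)·(-3); (-5)·4 + 4·4 + 4·4 + (-3)·(-3); (-5)·4 + 4·4 + 2·4 + 4·(-3); (-5)·4 + (-3)·4 + 4·4 + 7·(-3)) = (-13, 21, -8, -37)
w2 = Aw1 = (3·(-13) + (-5)·21 + (-5)·(-8) + (-5)·(-37); (-5)·(-13) + 4·21 + 4·(-8) + (-3)·(-37); (-5)·(-13) + 4·21 + 2·(-8) + 4·(-37); (-5)·(-13) + (-3)·21 + 4·(-8) + 7·(-37)) = (81, 228, -15, -289)
The requested component of w2 is -15.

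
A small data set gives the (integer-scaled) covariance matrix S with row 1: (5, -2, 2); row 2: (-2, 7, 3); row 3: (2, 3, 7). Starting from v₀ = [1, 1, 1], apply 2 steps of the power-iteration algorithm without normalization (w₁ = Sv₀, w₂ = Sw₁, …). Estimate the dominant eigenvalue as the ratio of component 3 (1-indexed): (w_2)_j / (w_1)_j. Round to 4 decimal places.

λ ≈ 9.8333

w1 = Sv₀ = (5, 8, 12)
w2 = Sw1 = (33, 82, 118)
Ratio at component: 118 / 12 = 9.8333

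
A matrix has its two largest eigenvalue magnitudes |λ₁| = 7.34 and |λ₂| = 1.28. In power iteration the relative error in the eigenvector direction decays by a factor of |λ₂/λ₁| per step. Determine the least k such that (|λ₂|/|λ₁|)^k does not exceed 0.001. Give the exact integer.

4

|λ₂/λ₁| = 1.28/7.34 = 0.17439
Need k ≥ ln(0.001) / ln(0.17439) = -6.9078 / -1.7465 ≈ 3.955
Smallest integer k satisfying the bound: 4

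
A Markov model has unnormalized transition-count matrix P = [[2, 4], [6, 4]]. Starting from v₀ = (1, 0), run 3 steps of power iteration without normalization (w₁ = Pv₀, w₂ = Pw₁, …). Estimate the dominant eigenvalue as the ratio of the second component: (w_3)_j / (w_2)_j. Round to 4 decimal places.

w1 = Pv₀ = (2, 6)
w2 = Pw1 = (28, 36)
w3 = Pw2 = (200, 312)
Ratio at component: 312 / 36 = 8.6667

λ ≈ 8.6667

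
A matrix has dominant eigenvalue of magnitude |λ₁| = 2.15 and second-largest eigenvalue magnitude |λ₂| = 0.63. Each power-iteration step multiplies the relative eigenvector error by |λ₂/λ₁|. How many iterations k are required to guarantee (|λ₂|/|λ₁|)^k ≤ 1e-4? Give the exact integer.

|λ₂/λ₁| = 0.63/2.15 = 0.29302
Need k ≥ ln(1e-4) / ln(0.29302) = -9.2103 / -1.2275 ≈ 7.503
Smallest integer k satisfying the bound: 8

8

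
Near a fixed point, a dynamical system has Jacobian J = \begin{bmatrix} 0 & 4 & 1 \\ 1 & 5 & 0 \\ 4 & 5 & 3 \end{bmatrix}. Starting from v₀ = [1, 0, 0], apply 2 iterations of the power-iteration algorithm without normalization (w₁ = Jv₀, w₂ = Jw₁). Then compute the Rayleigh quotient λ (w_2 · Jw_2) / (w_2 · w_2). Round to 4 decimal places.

w1 = Jv₀ = (0, 1, 4)
w2 = Jw1 = (8, 5, 17)
Jw2 = (37, 33, 108)
w2·Jw2 = 8·37 + 5·33 + 17·108 = 2297; w2·w2 = 8·8 + 5·5 + 17·17 = 378
λ ≈ 2297/378 = 6.0767

λ ≈ 6.0767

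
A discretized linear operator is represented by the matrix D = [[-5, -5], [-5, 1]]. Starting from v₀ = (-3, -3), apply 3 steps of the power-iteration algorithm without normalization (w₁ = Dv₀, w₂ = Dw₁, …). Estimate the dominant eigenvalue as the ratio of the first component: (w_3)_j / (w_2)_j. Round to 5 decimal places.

w1 = Dv₀ = ((-5)·(-3) + (-5)·(-3); (-5)·(-3) + 1·(-3)) = (30, 12)
w2 = Dw1 = ((-5)·30 + (-5)·12; (-5)·30 + 1·12) = (-210, -138)
w3 = Dw2 = (1740, 912)
Ratio at component: 1740 / -210 = -8.28571

λ ≈ -8.28571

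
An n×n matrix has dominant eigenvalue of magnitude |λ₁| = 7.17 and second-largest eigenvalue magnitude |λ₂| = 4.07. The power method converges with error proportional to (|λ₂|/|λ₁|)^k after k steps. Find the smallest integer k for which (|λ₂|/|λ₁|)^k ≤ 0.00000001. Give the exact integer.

|λ₂/λ₁| = 4.07/7.17 = 0.56764
Need k ≥ ln(0.00000001) / ln(0.56764) = -18.4207 / -0.5663 ≈ 32.530
Smallest integer k satisfying the bound: 33

33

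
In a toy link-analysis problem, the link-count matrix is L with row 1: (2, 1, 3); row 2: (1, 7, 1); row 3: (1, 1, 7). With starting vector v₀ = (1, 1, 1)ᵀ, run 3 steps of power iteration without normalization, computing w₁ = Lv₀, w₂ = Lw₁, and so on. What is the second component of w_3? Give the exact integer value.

w1 = Lv₀ = (2·1 + 1·1 + 3·1; 1·1 + 7·1 + 1·1; 1·1 + 1·1 + 7·1) = (6, 9, 9)
w2 = Lw1 = (2·6 + 1·9 + 3·9; 1·6 + 7·9 + 1·9; 1·6 + 1·9 + 7·9) = (48, 78, 78)
w3 = Lw2 = (408, 672, 672)
The requested component of w3 is 672.

672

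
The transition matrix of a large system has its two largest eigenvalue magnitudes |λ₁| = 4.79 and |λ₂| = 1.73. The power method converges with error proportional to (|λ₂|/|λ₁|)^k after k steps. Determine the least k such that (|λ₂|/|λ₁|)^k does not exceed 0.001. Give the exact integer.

7

|λ₂/λ₁| = 1.73/4.79 = 0.36117
Need k ≥ ln(0.001) / ln(0.36117) = -6.9078 / -1.0184 ≈ 6.783
Smallest integer k satisfying the bound: 7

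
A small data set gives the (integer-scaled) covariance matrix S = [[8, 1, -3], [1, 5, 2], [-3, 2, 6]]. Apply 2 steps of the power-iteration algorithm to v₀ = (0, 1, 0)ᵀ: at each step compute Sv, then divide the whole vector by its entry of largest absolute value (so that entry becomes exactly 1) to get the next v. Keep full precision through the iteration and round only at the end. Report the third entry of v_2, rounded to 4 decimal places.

0.6333

Sv0 = (1.00000, 5.00000, 2.00000); divide by 5.00000 → v1 = (0.20000, 1.00000, 0.40000)
Sv1 = (1.40000, 6.00000, 3.80000); divide by 6.00000 → v2 = (0.23333, 1.00000, 0.63333)
Requested entry of v2: 19/30 = 0.6333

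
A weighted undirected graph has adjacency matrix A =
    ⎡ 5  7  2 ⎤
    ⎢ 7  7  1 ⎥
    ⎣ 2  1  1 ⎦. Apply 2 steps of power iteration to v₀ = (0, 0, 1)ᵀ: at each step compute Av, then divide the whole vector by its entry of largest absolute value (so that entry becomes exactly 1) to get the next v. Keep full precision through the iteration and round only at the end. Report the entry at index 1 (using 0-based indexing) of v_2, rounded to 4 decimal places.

1.0000

Av0 = (2.00000, 1.00000, 1.00000); divide by 2.00000 → v1 = (1.00000, 0.50000, 0.50000)
Av1 = (9.50000, 11.00000, 3.00000); divide by 11.00000 → v2 = (0.86364, 1.00000, 0.27273)
Requested entry of v2: 22/22 = 1.0000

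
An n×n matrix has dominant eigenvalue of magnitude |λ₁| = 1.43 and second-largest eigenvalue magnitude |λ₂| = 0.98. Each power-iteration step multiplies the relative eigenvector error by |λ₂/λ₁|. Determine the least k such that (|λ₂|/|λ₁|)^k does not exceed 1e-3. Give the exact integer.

|λ₂/λ₁| = 0.98/1.43 = 0.68531
Need k ≥ ln(1e-3) / ln(0.68531) = -6.9078 / -0.3779 ≈ 18.280
Smallest integer k satisfying the bound: 19

19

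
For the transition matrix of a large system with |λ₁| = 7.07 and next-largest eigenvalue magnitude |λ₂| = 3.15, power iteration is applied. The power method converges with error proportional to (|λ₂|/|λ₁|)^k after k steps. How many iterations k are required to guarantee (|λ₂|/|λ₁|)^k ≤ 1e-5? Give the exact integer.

|λ₂/λ₁| = 3.15/7.07 = 0.44554
Need k ≥ ln(1e-5) / ln(0.44554) = -11.5129 / -0.8085 ≈ 14.241
Smallest integer k satisfying the bound: 15

15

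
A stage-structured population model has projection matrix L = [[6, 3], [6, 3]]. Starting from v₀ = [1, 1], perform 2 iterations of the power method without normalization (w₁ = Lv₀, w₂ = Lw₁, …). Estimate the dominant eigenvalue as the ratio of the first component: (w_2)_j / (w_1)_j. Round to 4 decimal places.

w1 = Lv₀ = (9, 9)
w2 = Lw1 = (81, 81)
Ratio at component: 81 / 9 = 9.0000

9.0000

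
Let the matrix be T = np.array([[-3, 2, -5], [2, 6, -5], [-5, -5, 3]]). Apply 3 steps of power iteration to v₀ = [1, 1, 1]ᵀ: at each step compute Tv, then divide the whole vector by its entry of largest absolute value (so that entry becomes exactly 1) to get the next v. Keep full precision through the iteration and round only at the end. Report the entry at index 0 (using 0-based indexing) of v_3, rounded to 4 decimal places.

0.1255

Tv0 = (-6.00000, 3.00000, -7.00000); divide by -7.00000 → v1 = (0.85714, -0.42857, 1.00000)
Tv1 = (-8.42857, -5.85714, 0.85714); divide by -8.42857 → v2 = (1.00000, 0.69492, -0.10169)
Tv2 = (-1.10169, 6.67797, -8.77966); divide by -8.77966 → v3 = (0.12548, -0.76062, 1.00000)
Requested entry of v3: -65/-518 = 0.1255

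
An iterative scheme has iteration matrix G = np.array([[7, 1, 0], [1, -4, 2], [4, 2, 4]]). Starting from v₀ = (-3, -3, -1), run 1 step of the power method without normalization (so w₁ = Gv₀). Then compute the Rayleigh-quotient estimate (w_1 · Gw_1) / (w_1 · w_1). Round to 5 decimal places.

w1 = Gv₀ = (-24, 7, -22)
Gw1 = (-161, -96, -170)
w1·Gw1 = (-24)·(-161) + 7·(-96) + (-22)·(-170) = 6932; w1·w1 = (-24)·(-24) + 7·7 + (-22)·(-22) = 1109
λ ≈ 6932/1109 = 6.25068

λ ≈ 6.25068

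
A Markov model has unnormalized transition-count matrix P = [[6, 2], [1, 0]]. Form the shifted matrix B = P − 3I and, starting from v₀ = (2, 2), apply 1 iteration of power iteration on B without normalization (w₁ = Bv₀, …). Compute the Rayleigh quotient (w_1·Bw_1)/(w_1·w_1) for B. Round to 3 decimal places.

1.138

B = P − 3I has rows (3, 2); (1, -3)
w1 = Bv₀ = (10, -4)
Bw1 = (22, 22)
w1·Bw1 = 132; w1·w1 = 116; μ ≈ 132/116 = 1.138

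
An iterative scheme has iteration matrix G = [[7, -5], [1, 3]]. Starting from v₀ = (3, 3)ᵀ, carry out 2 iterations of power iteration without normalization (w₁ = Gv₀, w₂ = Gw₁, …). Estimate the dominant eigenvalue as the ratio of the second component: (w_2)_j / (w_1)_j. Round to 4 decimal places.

w1 = Gv₀ = (7·3 + (-5)·3; 1·3 + 3·3) = (6, 12)
w2 = Gw1 = (7·6 + (-5)·12; 1·6 + 3·12) = (-18, 42)
Ratio at component: 42 / 12 = 3.5000

3.5000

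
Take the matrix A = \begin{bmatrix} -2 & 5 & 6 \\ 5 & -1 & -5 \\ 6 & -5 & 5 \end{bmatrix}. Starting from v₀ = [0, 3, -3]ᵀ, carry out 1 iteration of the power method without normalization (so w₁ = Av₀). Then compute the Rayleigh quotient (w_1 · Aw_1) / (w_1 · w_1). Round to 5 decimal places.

w1 = Av₀ = ((-2)·0 + 5·3 + 6·(-3); 5·0 + (-1)·3 + (-5)·(-3); 6·0 + (-5)·3 + 5·(-3)) = (-3, 12, -30)
Aw1 = (-114, 123, -228)
w1·Aw1 = (-3)·(-114) + 12·123 + (-30)·(-228) = 8658; w1·w1 = (-3)·(-3) + 12·12 + (-30)·(-30) = 1053
λ ≈ 8658/1053 = 8.22222

λ ≈ 8.22222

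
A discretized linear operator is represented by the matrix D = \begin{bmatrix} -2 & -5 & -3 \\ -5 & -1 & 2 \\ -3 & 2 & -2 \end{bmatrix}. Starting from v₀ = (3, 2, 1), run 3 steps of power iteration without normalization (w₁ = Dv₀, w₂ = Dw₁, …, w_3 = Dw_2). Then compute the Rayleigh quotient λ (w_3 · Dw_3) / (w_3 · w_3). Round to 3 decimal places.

w1 = Dv₀ = (-19, -15, -7)
w2 = Dw1 = (134, 96, 41)
w3 = Dw2 = (-871, -684, -292)
Dw3 = (6038, 4455, 1829)
w3·Dw3 = (-871)·6038 + (-684)·4455 + (-292)·1829 = -8840386; w3·w3 = (-871)·(-871) + (-684)·(-684) + (-292)·(-292) = 1311761
λ ≈ -8840386/1311761 = -6.739

λ ≈ -6.739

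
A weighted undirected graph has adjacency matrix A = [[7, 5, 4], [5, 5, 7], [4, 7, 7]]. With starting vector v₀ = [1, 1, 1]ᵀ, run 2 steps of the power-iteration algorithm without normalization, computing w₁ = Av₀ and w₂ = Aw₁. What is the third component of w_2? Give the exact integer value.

309

w1 = Av₀ = (7·1 + 5·1 + 4·1; 5·1 + 5·1 + 7·1; 4·1 + 7·1 + 7·1) = (16, 17, 18)
w2 = Aw1 = (7·16 + 5·17 + 4·18; 5·16 + 5·17 + 7·18; 4·16 + 7·17 + 7·18) = (269, 291, 309)
The requested component of w2 is 309.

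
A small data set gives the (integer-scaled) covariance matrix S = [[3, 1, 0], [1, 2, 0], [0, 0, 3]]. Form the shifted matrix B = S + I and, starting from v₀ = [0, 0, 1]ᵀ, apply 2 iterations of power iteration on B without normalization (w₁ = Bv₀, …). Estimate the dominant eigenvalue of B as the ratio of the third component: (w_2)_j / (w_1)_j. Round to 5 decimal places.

4.00000

B = S + I has rows (4, 1, 0); (1, 3, 0); (0, 0, 4)
w1 = Bv₀ = (0, 0, 4)
w2 = Bw1 = (0, 0, 16)
Ratio: 16/4 = 4.00000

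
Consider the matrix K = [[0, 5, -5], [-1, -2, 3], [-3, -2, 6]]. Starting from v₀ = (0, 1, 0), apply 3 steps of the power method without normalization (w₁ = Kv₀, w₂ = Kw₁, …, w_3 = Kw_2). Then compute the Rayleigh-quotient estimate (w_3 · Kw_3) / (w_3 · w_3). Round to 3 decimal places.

w1 = Kv₀ = (5, -2, -2)
w2 = Kw1 = (0, -7, -23)
w3 = Kw2 = (80, -55, -124)
Kw3 = (345, -342, -874)
w3·Kw3 = 80·345 + (-55)·(-342) + (-124)·(-874) = 154786; w3·w3 = 80·80 + (-55)·(-55) + (-124)·(-124) = 24801
λ ≈ 154786/24801 = 6.241

λ ≈ 6.241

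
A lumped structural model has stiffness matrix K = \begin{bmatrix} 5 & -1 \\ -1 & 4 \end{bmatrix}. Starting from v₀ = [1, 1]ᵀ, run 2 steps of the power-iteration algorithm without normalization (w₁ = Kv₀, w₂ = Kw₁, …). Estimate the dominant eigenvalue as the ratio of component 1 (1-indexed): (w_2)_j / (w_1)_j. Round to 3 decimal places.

4.250

w1 = Kv₀ = (5·1 + (-1)·1; (-1)·1 + 4·1) = (4, 3)
w2 = Kw1 = (5·4 + (-1)·3; (-1)·4 + 4·3) = (17, 8)
Ratio at component: 17 / 4 = 4.250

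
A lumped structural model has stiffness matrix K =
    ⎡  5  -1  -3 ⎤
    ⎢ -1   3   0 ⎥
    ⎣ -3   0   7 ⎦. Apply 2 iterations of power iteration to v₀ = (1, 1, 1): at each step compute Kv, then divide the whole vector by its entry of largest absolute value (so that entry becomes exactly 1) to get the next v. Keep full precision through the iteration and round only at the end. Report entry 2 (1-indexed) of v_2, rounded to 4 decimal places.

Kv0 = (1.00000, 2.00000, 4.00000); divide by 4.00000 → v1 = (0.25000, 0.50000, 1.00000)
Kv1 = (-2.25000, 1.25000, 6.25000); divide by 6.25000 → v2 = (-0.36000, 0.20000, 1.00000)
Requested entry of v2: 5/25 = 0.2000

0.2000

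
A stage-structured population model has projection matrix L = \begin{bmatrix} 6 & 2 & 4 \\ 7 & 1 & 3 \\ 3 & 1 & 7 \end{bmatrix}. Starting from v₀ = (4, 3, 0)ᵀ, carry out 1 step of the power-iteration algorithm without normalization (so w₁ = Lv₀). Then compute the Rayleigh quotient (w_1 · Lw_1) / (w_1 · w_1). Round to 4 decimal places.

w1 = Lv₀ = (6·4 + 2·3 + 4·0; 7·4 + 1·3 + 3·0; 3·4 + 1·3 + 7·0) = (30, 31, 15)
Lw1 = (302, 286, 226)
w1·Lw1 = 30·302 + 31·286 + 15·226 = 21316; w1·w1 = 30·30 + 31·31 + 15·15 = 2086
λ ≈ 21316/2086 = 10.2186

10.2186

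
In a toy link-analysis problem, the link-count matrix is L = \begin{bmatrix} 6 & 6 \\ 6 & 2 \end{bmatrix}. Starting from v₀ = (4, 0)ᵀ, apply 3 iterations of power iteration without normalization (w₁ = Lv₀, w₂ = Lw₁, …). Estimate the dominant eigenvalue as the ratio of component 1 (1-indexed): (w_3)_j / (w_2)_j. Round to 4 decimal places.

10.0000

w1 = Lv₀ = (6·4 + 6·0; 6·4 + 2·0) = (24, 24)
w2 = Lw1 = (6·24 + 6·24; 6·24 + 2·24) = (288, 192)
w3 = Lw2 = (2880, 2112)
Ratio at component: 2880 / 288 = 10.0000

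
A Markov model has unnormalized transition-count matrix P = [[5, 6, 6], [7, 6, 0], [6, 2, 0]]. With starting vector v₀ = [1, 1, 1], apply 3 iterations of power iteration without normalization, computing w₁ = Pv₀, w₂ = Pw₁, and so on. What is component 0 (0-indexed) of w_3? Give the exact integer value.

w1 = Pv₀ = (17, 13, 8)
w2 = Pw1 = (211, 197, 128)
w3 = Pw2 = (3005, 2659, 1660)
The requested component of w3 is 3005.

3005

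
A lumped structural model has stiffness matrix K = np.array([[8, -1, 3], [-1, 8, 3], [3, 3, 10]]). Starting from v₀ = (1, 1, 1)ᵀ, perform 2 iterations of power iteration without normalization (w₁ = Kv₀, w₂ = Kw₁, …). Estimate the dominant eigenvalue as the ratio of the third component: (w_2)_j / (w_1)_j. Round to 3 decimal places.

13.750

w1 = Kv₀ = (8·1 + (-1)·1 + 3·1; (-1)·1 + 8·1 + 3·1; 3·1 + 3·1 + 10·1) = (10, 10, 16)
w2 = Kw1 = (8·10 + (-1)·10 + 3·16; (-1)·10 + 8·10 + 3·16; 3·10 + 3·10 + 10·16) = (118, 118, 220)
Ratio at component: 220 / 16 = 13.750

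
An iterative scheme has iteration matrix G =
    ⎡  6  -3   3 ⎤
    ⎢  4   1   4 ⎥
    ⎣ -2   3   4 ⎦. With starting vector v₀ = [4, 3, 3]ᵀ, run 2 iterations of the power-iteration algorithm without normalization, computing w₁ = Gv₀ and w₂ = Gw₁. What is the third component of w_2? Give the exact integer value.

w1 = Gv₀ = (24, 31, 13)
w2 = Gw1 = (90, 179, 97)
The requested component of w2 is 97.

97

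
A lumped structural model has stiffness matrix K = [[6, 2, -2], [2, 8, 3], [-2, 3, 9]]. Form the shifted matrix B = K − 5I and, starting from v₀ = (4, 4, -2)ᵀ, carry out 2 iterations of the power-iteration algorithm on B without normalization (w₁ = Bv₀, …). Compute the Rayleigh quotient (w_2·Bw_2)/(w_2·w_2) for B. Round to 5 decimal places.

3.99332

B = K − 5I has rows (1, 2, -2); (2, 3, 3); (-2, 3, 4)
w1 = Bv₀ = (1·4 + 2·4 + (-2)·(-2); 2·4 + 3·4 + 3·(-2); (-2)·4 + 3·4 + 4·(-2)) = (16, 14, -4)
w2 = Bw1 = (1·16 + 2·14 + (-2)·(-4); 2·16 + 3·14 + 3·(-4); (-2)·16 + 3·14 + 4·(-4)) = (52, 62, -6)
Bw2 = (188, 272, 58)
w2·Bw2 = 26292; w2·w2 = 6584; μ ≈ 26292/6584 = 3.99332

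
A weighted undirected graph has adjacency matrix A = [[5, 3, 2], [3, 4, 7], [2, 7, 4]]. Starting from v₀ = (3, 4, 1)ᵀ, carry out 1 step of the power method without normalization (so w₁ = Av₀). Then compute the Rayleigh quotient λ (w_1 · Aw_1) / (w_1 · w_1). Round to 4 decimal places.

12.4137

w1 = Av₀ = (29, 32, 38)
Aw1 = (317, 481, 434)
w1·Aw1 = 29·317 + 32·481 + 38·434 = 41077; w1·w1 = 29·29 + 32·32 + 38·38 = 3309
λ ≈ 41077/3309 = 12.4137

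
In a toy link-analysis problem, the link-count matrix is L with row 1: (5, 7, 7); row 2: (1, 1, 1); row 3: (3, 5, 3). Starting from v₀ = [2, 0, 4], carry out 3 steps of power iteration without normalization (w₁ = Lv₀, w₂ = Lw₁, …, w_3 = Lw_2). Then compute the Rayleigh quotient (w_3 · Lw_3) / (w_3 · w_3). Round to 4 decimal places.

w1 = Lv₀ = (38, 6, 18)
w2 = Lw1 = (358, 62, 198)
w3 = Lw2 = (3610, 618, 1978)
Lw3 = (36222, 6206, 19854)
w3·Lw3 = 3610·36222 + 618·6206 + 1978·19854 = 173867940; w3·w3 = 3610·3610 + 618·618 + 1978·1978 = 17326508
λ ≈ 173867940/17326508 = 10.0348

λ ≈ 10.0348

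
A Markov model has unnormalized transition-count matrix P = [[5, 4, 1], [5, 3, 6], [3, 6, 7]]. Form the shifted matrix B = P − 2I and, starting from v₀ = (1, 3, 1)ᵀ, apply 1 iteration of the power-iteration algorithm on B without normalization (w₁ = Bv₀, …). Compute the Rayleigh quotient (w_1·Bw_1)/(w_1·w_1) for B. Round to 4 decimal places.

10.9858

B = P − 2I has rows (3, 4, 1); (5, 1, 6); (3, 6, 5)
w1 = Bv₀ = (16, 14, 26)
Bw1 = (130, 250, 262)
w1·Bw1 = 12392; w1·w1 = 1128; μ ≈ 12392/1128 = 10.9858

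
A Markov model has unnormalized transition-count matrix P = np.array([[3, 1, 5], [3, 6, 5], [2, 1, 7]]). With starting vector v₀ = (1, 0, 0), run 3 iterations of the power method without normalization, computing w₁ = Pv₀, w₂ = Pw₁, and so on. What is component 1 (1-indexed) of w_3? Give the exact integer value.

218

w1 = Pv₀ = (3·1 + 1·0 + 5·0; 3·1 + 6·0 + 5·0; 2·1 + 1·0 + 7·0) = (3, 3, 2)
w2 = Pw1 = (3·3 + 1·3 + 5·2; 3·3 + 6·3 + 5·2; 2·3 + 1·3 + 7·2) = (22, 37, 23)
w3 = Pw2 = (218, 403, 242)
The requested component of w3 is 218.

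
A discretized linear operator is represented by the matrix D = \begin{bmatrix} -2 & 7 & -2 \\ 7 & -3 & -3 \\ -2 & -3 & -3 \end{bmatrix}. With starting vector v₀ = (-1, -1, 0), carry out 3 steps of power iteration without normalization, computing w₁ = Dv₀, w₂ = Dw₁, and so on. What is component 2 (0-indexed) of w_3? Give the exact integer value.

149

w1 = Dv₀ = ((-2)·(-1) + 7·(-1) + (-2)·0; 7·(-1) + (-3)·(-1) + (-3)·0; (-2)·(-1) + (-3)·(-1) + (-3)·0) = (-5, -4, 5)
w2 = Dw1 = ((-2)·(-5) + 7·(-4) + (-2)·5; 7·(-5) + (-3)·(-4) + (-3)·5; (-2)·(-5) + (-3)·(-4) + (-3)·5) = (-28, -38, 7)
w3 = Dw2 = (-224, -103, 149)
The requested component of w3 is 149.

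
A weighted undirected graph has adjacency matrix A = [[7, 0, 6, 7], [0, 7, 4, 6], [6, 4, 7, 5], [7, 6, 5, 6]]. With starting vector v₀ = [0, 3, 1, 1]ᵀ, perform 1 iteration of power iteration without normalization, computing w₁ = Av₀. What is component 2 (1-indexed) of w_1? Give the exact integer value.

w1 = Av₀ = (7·0 + 0·3 + 6·1 + 7·1; 0·0 + 7·3 + 4·1 + 6·1; 6·0 + 4·3 + 7·1 + 5·1; 7·0 + 6·3 + 5·1 + 6·1) = (13, 31, 24, 29)
The requested component of w1 is 31.

31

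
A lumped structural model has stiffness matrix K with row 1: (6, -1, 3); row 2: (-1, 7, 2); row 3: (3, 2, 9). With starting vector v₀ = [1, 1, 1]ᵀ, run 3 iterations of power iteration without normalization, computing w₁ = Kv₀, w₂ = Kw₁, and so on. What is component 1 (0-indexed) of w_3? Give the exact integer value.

w1 = Kv₀ = (6·1 + (-1)·1 + 3·1; (-1)·1 + 7·1 + 2·1; 3·1 + 2·1 + 9·1) = (8, 8, 14)
w2 = Kw1 = (6·8 + (-1)·8 + 3·14; (-1)·8 + 7·8 + 2·14; 3·8 + 2·8 + 9·14) = (82, 76, 166)
w3 = Kw2 = (914, 782, 1892)
The requested component of w3 is 782.

782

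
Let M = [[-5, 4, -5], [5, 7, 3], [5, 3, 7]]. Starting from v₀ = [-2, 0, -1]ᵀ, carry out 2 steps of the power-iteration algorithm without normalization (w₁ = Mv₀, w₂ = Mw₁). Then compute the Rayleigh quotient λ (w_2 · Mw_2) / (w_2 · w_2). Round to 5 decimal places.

w1 = Mv₀ = ((-5)·(-2) + 4·0 + (-5)·(-1); 5·(-2) + 7·0 + 3·(-1); 5·(-2) + 3·0 + 7·(-1)) = (15, -13, -17)
w2 = Mw1 = ((-5)·15 + 4·(-13) + (-5)·(-17); 5·15 + 7·(-13) + 3·(-17); 5·15 + 3·(-13) + 7·(-17)) = (-42, -67, -83)
Mw2 = (357, -928, -992)
w2·Mw2 = (-42)·357 + (-67)·(-928) + (-83)·(-992) = 129518; w2·w2 = (-42)·(-42) + (-67)·(-67) + (-83)·(-83) = 13142
λ ≈ 129518/13142 = 9.85527

λ ≈ 9.85527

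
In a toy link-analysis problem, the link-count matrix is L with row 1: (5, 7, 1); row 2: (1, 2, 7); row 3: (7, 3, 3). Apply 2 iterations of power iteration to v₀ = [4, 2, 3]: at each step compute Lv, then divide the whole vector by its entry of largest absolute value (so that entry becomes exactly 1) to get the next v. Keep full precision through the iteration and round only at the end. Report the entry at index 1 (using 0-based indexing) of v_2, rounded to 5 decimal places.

Lv0 = (37.000000, 29.000000, 43.000000); divide by 43.000000 → v1 = (0.860465, 0.674419, 1.000000)
Lv1 = (10.023256, 9.209302, 11.046512); divide by 11.046512 → v2 = (0.907368, 0.833684, 1.000000)
Requested entry of v2: 396/475 = 0.83368

0.83368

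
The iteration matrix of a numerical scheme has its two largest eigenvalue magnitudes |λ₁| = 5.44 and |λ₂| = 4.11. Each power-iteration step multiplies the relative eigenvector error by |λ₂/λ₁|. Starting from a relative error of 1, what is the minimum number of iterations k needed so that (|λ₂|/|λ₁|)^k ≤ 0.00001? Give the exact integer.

42

|λ₂/λ₁| = 4.11/5.44 = 0.75551
Need k ≥ ln(0.00001) / ln(0.75551) = -11.5129 / -0.2804 ≈ 41.065
Smallest integer k satisfying the bound: 42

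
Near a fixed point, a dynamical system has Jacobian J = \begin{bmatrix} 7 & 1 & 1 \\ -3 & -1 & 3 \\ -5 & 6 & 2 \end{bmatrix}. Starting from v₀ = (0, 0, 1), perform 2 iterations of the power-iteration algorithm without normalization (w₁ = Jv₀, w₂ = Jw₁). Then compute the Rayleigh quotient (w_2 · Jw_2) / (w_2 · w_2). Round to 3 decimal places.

1.778

w1 = Jv₀ = (1, 3, 2)
w2 = Jw1 = (12, 0, 17)
Jw2 = (101, 15, -26)
w2·Jw2 = 12·101 + 0·15 + 17·(-26) = 770; w2·w2 = 12·12 + 0·0 + 17·17 = 433
λ ≈ 770/433 = 1.778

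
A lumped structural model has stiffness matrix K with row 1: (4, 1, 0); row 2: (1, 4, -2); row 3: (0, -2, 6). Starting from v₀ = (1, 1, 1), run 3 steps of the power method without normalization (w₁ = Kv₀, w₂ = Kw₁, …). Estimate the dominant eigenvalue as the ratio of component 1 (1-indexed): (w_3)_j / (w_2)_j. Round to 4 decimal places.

w1 = Kv₀ = (4·1 + 1·1 + 0·1; 1·1 + 4·1 + (-2)·1; 0·1 + (-2)·1 + 6·1) = (5, 3, 4)
w2 = Kw1 = (4·5 + 1·3 + 0·4; 1·5 + 4·3 + (-2)·4; 0·5 + (-2)·3 + 6·4) = (23, 9, 18)
w3 = Kw2 = (101, 23, 90)
Ratio at component: 101 / 23 = 4.3913

4.3913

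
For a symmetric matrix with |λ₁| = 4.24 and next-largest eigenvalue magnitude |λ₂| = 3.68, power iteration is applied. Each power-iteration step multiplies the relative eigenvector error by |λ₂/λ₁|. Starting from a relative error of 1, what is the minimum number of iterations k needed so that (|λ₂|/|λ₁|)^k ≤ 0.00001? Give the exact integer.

|λ₂/λ₁| = 3.68/4.24 = 0.86792
Need k ≥ ln(0.00001) / ln(0.86792) = -11.5129 / -0.1417 ≈ 81.277
Smallest integer k satisfying the bound: 82

82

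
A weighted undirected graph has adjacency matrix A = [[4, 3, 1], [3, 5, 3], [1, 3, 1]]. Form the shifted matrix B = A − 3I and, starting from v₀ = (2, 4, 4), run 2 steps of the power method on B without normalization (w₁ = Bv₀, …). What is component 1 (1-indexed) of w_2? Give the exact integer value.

102

B = A − 3I has rows (1, 3, 1); (3, 2, 3); (1, 3, -2)
w1 = Bv₀ = (18, 26, 6)
w2 = Bw1 = (102, 124, 84)
Requested component of w2: 102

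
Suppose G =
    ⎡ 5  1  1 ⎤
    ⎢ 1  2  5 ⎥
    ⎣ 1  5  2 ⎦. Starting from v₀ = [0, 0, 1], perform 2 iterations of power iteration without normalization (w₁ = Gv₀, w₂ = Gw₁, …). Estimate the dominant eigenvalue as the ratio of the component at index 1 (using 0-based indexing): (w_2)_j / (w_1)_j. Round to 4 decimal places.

w1 = Gv₀ = (5·0 + 1·0 + 1·1; 1·0 + 2·0 + 5·1; 1·0 + 5·0 + 2·1) = (1, 5, 2)
w2 = Gw1 = (5·1 + 1·5 + 1·2; 1·1 + 2·5 + 5·2; 1·1 + 5·5 + 2·2) = (12, 21, 30)
Ratio at component: 21 / 5 = 4.2000

λ ≈ 4.2000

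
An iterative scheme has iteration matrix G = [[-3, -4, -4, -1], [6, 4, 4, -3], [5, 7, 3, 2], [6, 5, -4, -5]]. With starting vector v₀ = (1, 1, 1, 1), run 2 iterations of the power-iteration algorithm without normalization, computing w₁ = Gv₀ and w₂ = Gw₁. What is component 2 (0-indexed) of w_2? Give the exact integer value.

w1 = Gv₀ = (-12, 11, 17, 2)
w2 = Gw1 = (-78, 34, 72, -95)
The requested component of w2 is 72.

72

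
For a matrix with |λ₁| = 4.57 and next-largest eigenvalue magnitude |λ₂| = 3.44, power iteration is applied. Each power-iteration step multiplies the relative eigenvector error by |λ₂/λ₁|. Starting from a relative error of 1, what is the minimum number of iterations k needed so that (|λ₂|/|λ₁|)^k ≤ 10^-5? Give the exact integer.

|λ₂/λ₁| = 3.44/4.57 = 0.75274
Need k ≥ ln(10^-5) / ln(0.75274) = -11.5129 / -0.2840 ≈ 40.533
Smallest integer k satisfying the bound: 41

41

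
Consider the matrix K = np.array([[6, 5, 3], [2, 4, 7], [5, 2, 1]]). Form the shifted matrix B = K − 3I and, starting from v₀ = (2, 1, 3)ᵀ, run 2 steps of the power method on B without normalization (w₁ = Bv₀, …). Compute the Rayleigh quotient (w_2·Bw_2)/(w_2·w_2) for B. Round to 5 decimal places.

B = K − 3I has rows (3, 5, 3); (2, 1, 7); (5, 2, -2)
w1 = Bv₀ = (3·2 + 5·1 + 3·3; 2·2 + 1·1 + 7·3; 5·2 + 2·1 + (-2)·3) = (20, 26, 6)
w2 = Bw1 = (3·20 + 5·26 + 3·6; 2·20 + 1·26 + 7·6; 5·20 + 2·26 + (-2)·6) = (208, 108, 140)
Bw2 = (1584, 1504, 976)
w2·Bw2 = 628544; w2·w2 = 74528; μ ≈ 628544/74528 = 8.43366

μ ≈ 8.43366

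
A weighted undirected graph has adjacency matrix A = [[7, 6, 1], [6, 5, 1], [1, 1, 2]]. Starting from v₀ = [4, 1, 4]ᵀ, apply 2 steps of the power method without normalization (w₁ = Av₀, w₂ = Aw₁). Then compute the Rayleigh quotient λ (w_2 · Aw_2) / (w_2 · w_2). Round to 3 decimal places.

λ ≈ 12.273

w1 = Av₀ = (7·4 + 6·1 + 1·4; 6·4 + 5·1 + 1·4; 1·4 + 1·1 + 2·4) = (38, 33, 13)
w2 = Aw1 = (7·38 + 6·33 + 1·13; 6·38 + 5·33 + 1·13; 1·38 + 1·33 + 2·13) = (477, 406, 97)
Aw2 = (5872, 4989, 1077)
w2·Aw2 = 477·5872 + 406·4989 + 97·1077 = 4930947; w2·w2 = 477·477 + 406·406 + 97·97 = 401774
λ ≈ 4930947/401774 = 12.273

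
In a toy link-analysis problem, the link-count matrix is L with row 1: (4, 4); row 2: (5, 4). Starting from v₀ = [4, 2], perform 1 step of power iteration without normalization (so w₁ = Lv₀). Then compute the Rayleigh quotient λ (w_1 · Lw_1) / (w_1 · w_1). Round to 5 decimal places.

8.44706

w1 = Lv₀ = (4·4 + 4·2; 5·4 + 4·2) = (24, 28)
Lw1 = (208, 232)
w1·Lw1 = 24·208 + 28·232 = 11488; w1·w1 = 24·24 + 28·28 = 1360
λ ≈ 11488/1360 = 8.44706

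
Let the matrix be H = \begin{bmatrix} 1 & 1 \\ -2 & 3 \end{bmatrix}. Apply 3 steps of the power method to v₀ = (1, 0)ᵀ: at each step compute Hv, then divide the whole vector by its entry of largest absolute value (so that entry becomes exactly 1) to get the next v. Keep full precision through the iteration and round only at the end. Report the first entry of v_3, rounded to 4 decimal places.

Hv0 = (1.00000, -2.00000); divide by -2.00000 → v1 = (-0.50000, 1.00000)
Hv1 = (0.50000, 4.00000); divide by 4.00000 → v2 = (0.12500, 1.00000)
Hv2 = (1.12500, 2.75000); divide by 2.75000 → v3 = (0.40909, 1.00000)
Requested entry of v3: -9/-22 = 0.4091

0.4091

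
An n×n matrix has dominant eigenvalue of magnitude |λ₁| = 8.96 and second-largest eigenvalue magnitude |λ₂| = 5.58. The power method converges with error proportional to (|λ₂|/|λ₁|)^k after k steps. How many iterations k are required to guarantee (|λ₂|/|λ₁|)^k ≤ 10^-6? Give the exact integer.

30

|λ₂/λ₁| = 5.58/8.96 = 0.62277
Need k ≥ ln(10^-6) / ln(0.62277) = -13.8155 / -0.4736 ≈ 29.172
Smallest integer k satisfying the bound: 30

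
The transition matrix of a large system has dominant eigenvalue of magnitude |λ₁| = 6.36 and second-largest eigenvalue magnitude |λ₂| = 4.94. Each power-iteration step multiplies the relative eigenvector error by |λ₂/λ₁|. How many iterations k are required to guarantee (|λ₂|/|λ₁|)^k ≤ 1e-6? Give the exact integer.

55

|λ₂/λ₁| = 4.94/6.36 = 0.77673
Need k ≥ ln(1e-6) / ln(0.77673) = -13.8155 / -0.2527 ≈ 54.680
Smallest integer k satisfying the bound: 55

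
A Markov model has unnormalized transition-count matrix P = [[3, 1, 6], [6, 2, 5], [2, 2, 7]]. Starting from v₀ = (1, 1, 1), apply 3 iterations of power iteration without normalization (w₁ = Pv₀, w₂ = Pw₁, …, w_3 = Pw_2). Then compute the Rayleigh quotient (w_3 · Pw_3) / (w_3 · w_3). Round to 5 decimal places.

w1 = Pv₀ = (3·1 + 1·1 + 6·1; 6·1 + 2·1 + 5·1; 2·1 + 2·1 + 7·1) = (10, 13, 11)
w2 = Pw1 = (3·10 + 1·13 + 6·11; 6·10 + 2·13 + 5·11; 2·10 + 2·13 + 7·11) = (109, 141, 123)
w3 = Pw2 = (1206, 1551, 1361)
Pw3 = (13335, 17143, 15041)
w3·Pw3 = 1206·13335 + 1551·17143 + 1361·15041 = 63141604; w3·w3 = 1206·1206 + 1551·1551 + 1361·1361 = 5712358
λ ≈ 63141604/5712358 = 11.05351

λ ≈ 11.05351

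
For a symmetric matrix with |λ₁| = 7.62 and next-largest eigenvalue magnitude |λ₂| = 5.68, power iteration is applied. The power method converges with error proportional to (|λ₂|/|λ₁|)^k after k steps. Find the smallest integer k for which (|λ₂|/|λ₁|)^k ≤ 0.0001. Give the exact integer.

|λ₂/λ₁| = 5.68/7.62 = 0.74541
Need k ≥ ln(0.0001) / ln(0.74541) = -9.2103 / -0.2938 ≈ 31.346
Smallest integer k satisfying the bound: 32

32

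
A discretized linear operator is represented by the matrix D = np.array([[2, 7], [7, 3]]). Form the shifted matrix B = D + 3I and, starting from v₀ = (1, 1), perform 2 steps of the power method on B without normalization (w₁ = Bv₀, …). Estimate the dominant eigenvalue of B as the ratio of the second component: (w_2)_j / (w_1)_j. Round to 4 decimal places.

12.4615

B = D + 3I has rows (5, 7); (7, 6)
w1 = Bv₀ = (5·1 + 7·1; 7·1 + 6·1) = (12, 13)
w2 = Bw1 = (5·12 + 7·13; 7·12 + 6·13) = (151, 162)
Ratio: 162/13 = 12.4615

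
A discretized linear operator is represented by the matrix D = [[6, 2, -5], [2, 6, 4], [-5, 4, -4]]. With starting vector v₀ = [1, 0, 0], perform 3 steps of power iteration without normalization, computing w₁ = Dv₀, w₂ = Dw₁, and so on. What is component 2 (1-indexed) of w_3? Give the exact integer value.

146

w1 = Dv₀ = (6·1 + 2·0 + (-5)·0; 2·1 + 6·0 + 4·0; (-5)·1 + 4·0 + (-4)·0) = (6, 2, -5)
w2 = Dw1 = (6·6 + 2·2 + (-5)·(-5); 2·6 + 6·2 + 4·(-5); (-5)·6 + 4·2 + (-4)·(-5)) = (65, 4, -2)
w3 = Dw2 = (408, 146, -301)
The requested component of w3 is 146.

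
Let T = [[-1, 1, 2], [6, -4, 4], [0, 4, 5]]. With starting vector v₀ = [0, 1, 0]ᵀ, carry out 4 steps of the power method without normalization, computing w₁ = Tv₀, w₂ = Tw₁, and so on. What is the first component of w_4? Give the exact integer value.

183

w1 = Tv₀ = ((-1)·0 + 1·1 + 2·0; 6·0 + (-4)·1 + 4·0; 0·0 + 4·1 + 5·0) = (1, -4, 4)
w2 = Tw1 = ((-1)·1 + 1·(-4) + 2·4; 6·1 + (-4)·(-4) + 4·4; 0·1 + 4·(-4) + 5·4) = (3, 38, 4)
w3 = Tw2 = (43, -118, 172)
w4 = Tw3 = (183, 1418, 388)
The requested component of w4 is 183.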